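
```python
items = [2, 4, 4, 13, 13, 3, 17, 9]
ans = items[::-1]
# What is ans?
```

items has length 8. The slice items[::-1] selects indices [7, 6, 5, 4, 3, 2, 1, 0] (7->9, 6->17, 5->3, 4->13, 3->13, 2->4, 1->4, 0->2), giving [9, 17, 3, 13, 13, 4, 4, 2].

[9, 17, 3, 13, 13, 4, 4, 2]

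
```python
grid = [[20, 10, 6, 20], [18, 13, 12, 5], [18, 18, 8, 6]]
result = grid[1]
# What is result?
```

grid has 3 rows. Row 1 is [18, 13, 12, 5].

[18, 13, 12, 5]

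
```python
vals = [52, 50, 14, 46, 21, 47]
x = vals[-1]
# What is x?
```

vals has length 6. Negative index -1 maps to positive index 6 + (-1) = 5. vals[5] = 47.

47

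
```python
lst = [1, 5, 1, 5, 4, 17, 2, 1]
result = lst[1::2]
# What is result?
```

lst has length 8. The slice lst[1::2] selects indices [1, 3, 5, 7] (1->5, 3->5, 5->17, 7->1), giving [5, 5, 17, 1].

[5, 5, 17, 1]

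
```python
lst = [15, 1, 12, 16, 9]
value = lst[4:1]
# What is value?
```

lst has length 5. The slice lst[4:1] resolves to an empty index range, so the result is [].

[]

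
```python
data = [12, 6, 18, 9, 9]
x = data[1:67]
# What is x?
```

data has length 5. The slice data[1:67] selects indices [1, 2, 3, 4] (1->6, 2->18, 3->9, 4->9), giving [6, 18, 9, 9].

[6, 18, 9, 9]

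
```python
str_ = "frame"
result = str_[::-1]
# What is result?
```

str_ has length 5. The slice str_[::-1] selects indices [4, 3, 2, 1, 0] (4->'e', 3->'m', 2->'a', 1->'r', 0->'f'), giving 'emarf'.

'emarf'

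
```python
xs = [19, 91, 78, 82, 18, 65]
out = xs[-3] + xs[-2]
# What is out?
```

xs has length 6. Negative index -3 maps to positive index 6 + (-3) = 3. xs[3] = 82.
xs has length 6. Negative index -2 maps to positive index 6 + (-2) = 4. xs[4] = 18.
Sum: 82 + 18 = 100.

100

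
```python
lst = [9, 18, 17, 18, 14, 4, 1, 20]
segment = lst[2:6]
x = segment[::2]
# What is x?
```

lst has length 8. The slice lst[2:6] selects indices [2, 3, 4, 5] (2->17, 3->18, 4->14, 5->4), giving [17, 18, 14, 4]. So segment = [17, 18, 14, 4]. segment has length 4. The slice segment[::2] selects indices [0, 2] (0->17, 2->14), giving [17, 14].

[17, 14]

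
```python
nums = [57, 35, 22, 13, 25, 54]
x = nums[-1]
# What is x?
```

nums has length 6. Negative index -1 maps to positive index 6 + (-1) = 5. nums[5] = 54.

54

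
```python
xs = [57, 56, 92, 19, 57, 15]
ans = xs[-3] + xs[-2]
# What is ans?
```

xs has length 6. Negative index -3 maps to positive index 6 + (-3) = 3. xs[3] = 19.
xs has length 6. Negative index -2 maps to positive index 6 + (-2) = 4. xs[4] = 57.
Sum: 19 + 57 = 76.

76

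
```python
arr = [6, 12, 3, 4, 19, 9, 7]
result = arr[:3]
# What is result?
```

arr has length 7. The slice arr[:3] selects indices [0, 1, 2] (0->6, 1->12, 2->3), giving [6, 12, 3].

[6, 12, 3]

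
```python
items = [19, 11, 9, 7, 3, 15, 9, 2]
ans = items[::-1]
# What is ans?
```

items has length 8. The slice items[::-1] selects indices [7, 6, 5, 4, 3, 2, 1, 0] (7->2, 6->9, 5->15, 4->3, 3->7, 2->9, 1->11, 0->19), giving [2, 9, 15, 3, 7, 9, 11, 19].

[2, 9, 15, 3, 7, 9, 11, 19]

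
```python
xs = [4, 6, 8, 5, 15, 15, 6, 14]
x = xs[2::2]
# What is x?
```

xs has length 8. The slice xs[2::2] selects indices [2, 4, 6] (2->8, 4->15, 6->6), giving [8, 15, 6].

[8, 15, 6]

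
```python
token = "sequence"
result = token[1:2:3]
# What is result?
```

token has length 8. The slice token[1:2:3] selects indices [1] (1->'e'), giving 'e'.

'e'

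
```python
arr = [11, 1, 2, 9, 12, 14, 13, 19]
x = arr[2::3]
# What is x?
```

arr has length 8. The slice arr[2::3] selects indices [2, 5] (2->2, 5->14), giving [2, 14].

[2, 14]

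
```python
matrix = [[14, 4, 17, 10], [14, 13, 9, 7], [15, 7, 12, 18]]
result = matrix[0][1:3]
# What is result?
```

matrix[0] = [14, 4, 17, 10]. matrix[0] has length 4. The slice matrix[0][1:3] selects indices [1, 2] (1->4, 2->17), giving [4, 17].

[4, 17]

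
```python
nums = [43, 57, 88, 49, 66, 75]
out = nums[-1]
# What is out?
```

nums has length 6. Negative index -1 maps to positive index 6 + (-1) = 5. nums[5] = 75.

75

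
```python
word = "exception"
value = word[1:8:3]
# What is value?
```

word has length 9. The slice word[1:8:3] selects indices [1, 4, 7] (1->'x', 4->'p', 7->'o'), giving 'xpo'.

'xpo'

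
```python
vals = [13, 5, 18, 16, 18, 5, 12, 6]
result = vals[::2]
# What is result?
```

vals has length 8. The slice vals[::2] selects indices [0, 2, 4, 6] (0->13, 2->18, 4->18, 6->12), giving [13, 18, 18, 12].

[13, 18, 18, 12]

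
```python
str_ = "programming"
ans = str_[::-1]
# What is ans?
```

str_ has length 11. The slice str_[::-1] selects indices [10, 9, 8, 7, 6, 5, 4, 3, 2, 1, 0] (10->'g', 9->'n', 8->'i', 7->'m', 6->'m', 5->'a', 4->'r', 3->'g', 2->'o', 1->'r', 0->'p'), giving 'gnimmargorp'.

'gnimmargorp'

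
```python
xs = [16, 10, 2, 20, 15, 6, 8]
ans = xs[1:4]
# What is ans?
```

xs has length 7. The slice xs[1:4] selects indices [1, 2, 3] (1->10, 2->2, 3->20), giving [10, 2, 20].

[10, 2, 20]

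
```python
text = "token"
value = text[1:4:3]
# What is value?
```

text has length 5. The slice text[1:4:3] selects indices [1] (1->'o'), giving 'o'.

'o'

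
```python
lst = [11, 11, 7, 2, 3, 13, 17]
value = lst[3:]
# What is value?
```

lst has length 7. The slice lst[3:] selects indices [3, 4, 5, 6] (3->2, 4->3, 5->13, 6->17), giving [2, 3, 13, 17].

[2, 3, 13, 17]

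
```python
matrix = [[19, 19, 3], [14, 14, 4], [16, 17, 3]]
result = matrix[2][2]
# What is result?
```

matrix[2] = [16, 17, 3]. Taking column 2 of that row yields 3.

3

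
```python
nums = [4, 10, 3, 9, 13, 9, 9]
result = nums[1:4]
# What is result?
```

nums has length 7. The slice nums[1:4] selects indices [1, 2, 3] (1->10, 2->3, 3->9), giving [10, 3, 9].

[10, 3, 9]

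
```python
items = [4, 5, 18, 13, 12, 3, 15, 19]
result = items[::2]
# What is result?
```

items has length 8. The slice items[::2] selects indices [0, 2, 4, 6] (0->4, 2->18, 4->12, 6->15), giving [4, 18, 12, 15].

[4, 18, 12, 15]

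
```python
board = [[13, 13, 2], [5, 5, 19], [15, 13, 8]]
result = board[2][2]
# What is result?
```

board[2] = [15, 13, 8]. Taking column 2 of that row yields 8.

8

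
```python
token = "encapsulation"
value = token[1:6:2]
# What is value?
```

token has length 13. The slice token[1:6:2] selects indices [1, 3, 5] (1->'n', 3->'a', 5->'s'), giving 'nas'.

'nas'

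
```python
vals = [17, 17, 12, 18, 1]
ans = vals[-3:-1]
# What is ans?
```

vals has length 5. The slice vals[-3:-1] selects indices [2, 3] (2->12, 3->18), giving [12, 18].

[12, 18]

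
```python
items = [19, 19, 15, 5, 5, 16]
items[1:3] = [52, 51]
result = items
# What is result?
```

items starts as [19, 19, 15, 5, 5, 16] (length 6). The slice items[1:3] covers indices [1, 2] with values [19, 15]. Replacing that slice with [52, 51] (same length) produces [19, 52, 51, 5, 5, 16].

[19, 52, 51, 5, 5, 16]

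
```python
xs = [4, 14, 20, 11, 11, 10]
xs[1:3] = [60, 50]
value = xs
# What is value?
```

xs starts as [4, 14, 20, 11, 11, 10] (length 6). The slice xs[1:3] covers indices [1, 2] with values [14, 20]. Replacing that slice with [60, 50] (same length) produces [4, 60, 50, 11, 11, 10].

[4, 60, 50, 11, 11, 10]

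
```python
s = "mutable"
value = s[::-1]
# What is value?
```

s has length 7. The slice s[::-1] selects indices [6, 5, 4, 3, 2, 1, 0] (6->'e', 5->'l', 4->'b', 3->'a', 2->'t', 1->'u', 0->'m'), giving 'elbatum'.

'elbatum'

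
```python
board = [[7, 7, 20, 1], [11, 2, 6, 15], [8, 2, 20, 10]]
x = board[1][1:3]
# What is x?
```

board[1] = [11, 2, 6, 15]. board[1] has length 4. The slice board[1][1:3] selects indices [1, 2] (1->2, 2->6), giving [2, 6].

[2, 6]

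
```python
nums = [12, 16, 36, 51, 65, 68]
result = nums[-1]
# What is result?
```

nums has length 6. Negative index -1 maps to positive index 6 + (-1) = 5. nums[5] = 68.

68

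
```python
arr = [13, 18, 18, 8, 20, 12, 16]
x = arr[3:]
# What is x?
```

arr has length 7. The slice arr[3:] selects indices [3, 4, 5, 6] (3->8, 4->20, 5->12, 6->16), giving [8, 20, 12, 16].

[8, 20, 12, 16]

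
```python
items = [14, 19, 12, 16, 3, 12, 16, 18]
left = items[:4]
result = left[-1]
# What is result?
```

items has length 8. The slice items[:4] selects indices [0, 1, 2, 3] (0->14, 1->19, 2->12, 3->16), giving [14, 19, 12, 16]. So left = [14, 19, 12, 16]. Then left[-1] = 16.

16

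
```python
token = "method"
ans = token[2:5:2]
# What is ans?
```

token has length 6. The slice token[2:5:2] selects indices [2, 4] (2->'t', 4->'o'), giving 'to'.

'to'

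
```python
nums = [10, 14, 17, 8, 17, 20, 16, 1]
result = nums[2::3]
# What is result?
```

nums has length 8. The slice nums[2::3] selects indices [2, 5] (2->17, 5->20), giving [17, 20].

[17, 20]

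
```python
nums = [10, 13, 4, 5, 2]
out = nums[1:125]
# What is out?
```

nums has length 5. The slice nums[1:125] selects indices [1, 2, 3, 4] (1->13, 2->4, 3->5, 4->2), giving [13, 4, 5, 2].

[13, 4, 5, 2]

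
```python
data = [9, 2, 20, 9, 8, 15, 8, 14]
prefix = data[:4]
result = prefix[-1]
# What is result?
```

data has length 8. The slice data[:4] selects indices [0, 1, 2, 3] (0->9, 1->2, 2->20, 3->9), giving [9, 2, 20, 9]. So prefix = [9, 2, 20, 9]. Then prefix[-1] = 9.

9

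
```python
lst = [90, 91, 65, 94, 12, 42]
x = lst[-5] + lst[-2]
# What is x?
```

lst has length 6. Negative index -5 maps to positive index 6 + (-5) = 1. lst[1] = 91.
lst has length 6. Negative index -2 maps to positive index 6 + (-2) = 4. lst[4] = 12.
Sum: 91 + 12 = 103.

103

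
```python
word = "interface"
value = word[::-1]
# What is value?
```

word has length 9. The slice word[::-1] selects indices [8, 7, 6, 5, 4, 3, 2, 1, 0] (8->'e', 7->'c', 6->'a', 5->'f', 4->'r', 3->'e', 2->'t', 1->'n', 0->'i'), giving 'ecafretni'.

'ecafretni'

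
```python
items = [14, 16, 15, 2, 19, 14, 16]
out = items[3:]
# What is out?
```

items has length 7. The slice items[3:] selects indices [3, 4, 5, 6] (3->2, 4->19, 5->14, 6->16), giving [2, 19, 14, 16].

[2, 19, 14, 16]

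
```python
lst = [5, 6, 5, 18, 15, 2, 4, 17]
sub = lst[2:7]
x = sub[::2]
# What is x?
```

lst has length 8. The slice lst[2:7] selects indices [2, 3, 4, 5, 6] (2->5, 3->18, 4->15, 5->2, 6->4), giving [5, 18, 15, 2, 4]. So sub = [5, 18, 15, 2, 4]. sub has length 5. The slice sub[::2] selects indices [0, 2, 4] (0->5, 2->15, 4->4), giving [5, 15, 4].

[5, 15, 4]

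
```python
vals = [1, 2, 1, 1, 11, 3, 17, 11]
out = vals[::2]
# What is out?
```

vals has length 8. The slice vals[::2] selects indices [0, 2, 4, 6] (0->1, 2->1, 4->11, 6->17), giving [1, 1, 11, 17].

[1, 1, 11, 17]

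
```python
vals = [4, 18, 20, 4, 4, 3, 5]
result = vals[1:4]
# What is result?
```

vals has length 7. The slice vals[1:4] selects indices [1, 2, 3] (1->18, 2->20, 3->4), giving [18, 20, 4].

[18, 20, 4]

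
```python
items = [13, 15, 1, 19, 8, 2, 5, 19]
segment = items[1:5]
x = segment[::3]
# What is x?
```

items has length 8. The slice items[1:5] selects indices [1, 2, 3, 4] (1->15, 2->1, 3->19, 4->8), giving [15, 1, 19, 8]. So segment = [15, 1, 19, 8]. segment has length 4. The slice segment[::3] selects indices [0, 3] (0->15, 3->8), giving [15, 8].

[15, 8]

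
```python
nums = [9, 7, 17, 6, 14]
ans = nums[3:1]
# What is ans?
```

nums has length 5. The slice nums[3:1] resolves to an empty index range, so the result is [].

[]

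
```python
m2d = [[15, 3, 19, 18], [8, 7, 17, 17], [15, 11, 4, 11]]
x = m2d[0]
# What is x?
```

m2d has 3 rows. Row 0 is [15, 3, 19, 18].

[15, 3, 19, 18]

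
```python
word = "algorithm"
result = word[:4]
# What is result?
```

word has length 9. The slice word[:4] selects indices [0, 1, 2, 3] (0->'a', 1->'l', 2->'g', 3->'o'), giving 'algo'.

'algo'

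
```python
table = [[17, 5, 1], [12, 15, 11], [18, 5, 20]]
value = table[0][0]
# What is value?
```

table[0] = [17, 5, 1]. Taking column 0 of that row yields 17.

17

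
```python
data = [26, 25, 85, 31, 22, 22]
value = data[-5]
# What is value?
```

data has length 6. Negative index -5 maps to positive index 6 + (-5) = 1. data[1] = 25.

25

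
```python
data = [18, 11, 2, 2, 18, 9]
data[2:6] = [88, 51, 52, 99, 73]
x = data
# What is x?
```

data starts as [18, 11, 2, 2, 18, 9] (length 6). The slice data[2:6] covers indices [2, 3, 4, 5] with values [2, 2, 18, 9]. Replacing that slice with [88, 51, 52, 99, 73] (different length) produces [18, 11, 88, 51, 52, 99, 73].

[18, 11, 88, 51, 52, 99, 73]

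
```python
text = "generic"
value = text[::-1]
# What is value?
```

text has length 7. The slice text[::-1] selects indices [6, 5, 4, 3, 2, 1, 0] (6->'c', 5->'i', 4->'r', 3->'e', 2->'n', 1->'e', 0->'g'), giving 'cireneg'.

'cireneg'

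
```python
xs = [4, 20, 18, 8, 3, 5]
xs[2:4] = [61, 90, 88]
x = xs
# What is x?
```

xs starts as [4, 20, 18, 8, 3, 5] (length 6). The slice xs[2:4] covers indices [2, 3] with values [18, 8]. Replacing that slice with [61, 90, 88] (different length) produces [4, 20, 61, 90, 88, 3, 5].

[4, 20, 61, 90, 88, 3, 5]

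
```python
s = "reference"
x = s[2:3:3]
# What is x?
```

s has length 9. The slice s[2:3:3] selects indices [2] (2->'f'), giving 'f'.

'f'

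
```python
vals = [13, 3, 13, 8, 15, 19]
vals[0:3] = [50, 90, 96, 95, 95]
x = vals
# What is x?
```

vals starts as [13, 3, 13, 8, 15, 19] (length 6). The slice vals[0:3] covers indices [0, 1, 2] with values [13, 3, 13]. Replacing that slice with [50, 90, 96, 95, 95] (different length) produces [50, 90, 96, 95, 95, 8, 15, 19].

[50, 90, 96, 95, 95, 8, 15, 19]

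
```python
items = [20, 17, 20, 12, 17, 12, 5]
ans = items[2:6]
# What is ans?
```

items has length 7. The slice items[2:6] selects indices [2, 3, 4, 5] (2->20, 3->12, 4->17, 5->12), giving [20, 12, 17, 12].

[20, 12, 17, 12]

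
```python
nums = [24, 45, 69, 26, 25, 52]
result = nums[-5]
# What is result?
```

nums has length 6. Negative index -5 maps to positive index 6 + (-5) = 1. nums[1] = 45.

45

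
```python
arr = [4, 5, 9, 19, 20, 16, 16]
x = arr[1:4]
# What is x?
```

arr has length 7. The slice arr[1:4] selects indices [1, 2, 3] (1->5, 2->9, 3->19), giving [5, 9, 19].

[5, 9, 19]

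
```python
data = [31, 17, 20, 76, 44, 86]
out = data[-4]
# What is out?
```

data has length 6. Negative index -4 maps to positive index 6 + (-4) = 2. data[2] = 20.

20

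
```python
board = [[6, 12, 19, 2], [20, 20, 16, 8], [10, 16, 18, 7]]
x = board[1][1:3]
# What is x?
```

board[1] = [20, 20, 16, 8]. board[1] has length 4. The slice board[1][1:3] selects indices [1, 2] (1->20, 2->16), giving [20, 16].

[20, 16]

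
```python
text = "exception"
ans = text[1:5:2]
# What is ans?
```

text has length 9. The slice text[1:5:2] selects indices [1, 3] (1->'x', 3->'e'), giving 'xe'.

'xe'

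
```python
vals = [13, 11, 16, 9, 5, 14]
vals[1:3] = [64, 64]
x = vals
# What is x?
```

vals starts as [13, 11, 16, 9, 5, 14] (length 6). The slice vals[1:3] covers indices [1, 2] with values [11, 16]. Replacing that slice with [64, 64] (same length) produces [13, 64, 64, 9, 5, 14].

[13, 64, 64, 9, 5, 14]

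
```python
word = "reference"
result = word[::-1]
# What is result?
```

word has length 9. The slice word[::-1] selects indices [8, 7, 6, 5, 4, 3, 2, 1, 0] (8->'e', 7->'c', 6->'n', 5->'e', 4->'r', 3->'e', 2->'f', 1->'e', 0->'r'), giving 'ecnerefer'.

'ecnerefer'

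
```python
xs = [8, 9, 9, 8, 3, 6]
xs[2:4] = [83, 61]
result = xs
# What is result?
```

xs starts as [8, 9, 9, 8, 3, 6] (length 6). The slice xs[2:4] covers indices [2, 3] with values [9, 8]. Replacing that slice with [83, 61] (same length) produces [8, 9, 83, 61, 3, 6].

[8, 9, 83, 61, 3, 6]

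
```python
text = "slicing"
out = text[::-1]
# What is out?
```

text has length 7. The slice text[::-1] selects indices [6, 5, 4, 3, 2, 1, 0] (6->'g', 5->'n', 4->'i', 3->'c', 2->'i', 1->'l', 0->'s'), giving 'gnicils'.

'gnicils'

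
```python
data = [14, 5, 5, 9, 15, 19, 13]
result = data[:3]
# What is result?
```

data has length 7. The slice data[:3] selects indices [0, 1, 2] (0->14, 1->5, 2->5), giving [14, 5, 5].

[14, 5, 5]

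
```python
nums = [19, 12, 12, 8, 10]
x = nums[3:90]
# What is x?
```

nums has length 5. The slice nums[3:90] selects indices [3, 4] (3->8, 4->10), giving [8, 10].

[8, 10]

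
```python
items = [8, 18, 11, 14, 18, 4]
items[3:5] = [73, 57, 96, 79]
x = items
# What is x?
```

items starts as [8, 18, 11, 14, 18, 4] (length 6). The slice items[3:5] covers indices [3, 4] with values [14, 18]. Replacing that slice with [73, 57, 96, 79] (different length) produces [8, 18, 11, 73, 57, 96, 79, 4].

[8, 18, 11, 73, 57, 96, 79, 4]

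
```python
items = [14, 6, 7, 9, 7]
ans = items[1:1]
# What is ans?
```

items has length 5. The slice items[1:1] resolves to an empty index range, so the result is [].

[]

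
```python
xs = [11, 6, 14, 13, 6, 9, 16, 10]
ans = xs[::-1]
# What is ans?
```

xs has length 8. The slice xs[::-1] selects indices [7, 6, 5, 4, 3, 2, 1, 0] (7->10, 6->16, 5->9, 4->6, 3->13, 2->14, 1->6, 0->11), giving [10, 16, 9, 6, 13, 14, 6, 11].

[10, 16, 9, 6, 13, 14, 6, 11]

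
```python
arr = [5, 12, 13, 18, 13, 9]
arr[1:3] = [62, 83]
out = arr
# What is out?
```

arr starts as [5, 12, 13, 18, 13, 9] (length 6). The slice arr[1:3] covers indices [1, 2] with values [12, 13]. Replacing that slice with [62, 83] (same length) produces [5, 62, 83, 18, 13, 9].

[5, 62, 83, 18, 13, 9]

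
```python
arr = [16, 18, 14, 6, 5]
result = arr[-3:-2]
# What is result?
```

arr has length 5. The slice arr[-3:-2] selects indices [2] (2->14), giving [14].

[14]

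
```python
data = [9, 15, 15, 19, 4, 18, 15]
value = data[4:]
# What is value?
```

data has length 7. The slice data[4:] selects indices [4, 5, 6] (4->4, 5->18, 6->15), giving [4, 18, 15].

[4, 18, 15]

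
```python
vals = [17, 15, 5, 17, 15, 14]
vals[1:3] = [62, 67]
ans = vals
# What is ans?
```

vals starts as [17, 15, 5, 17, 15, 14] (length 6). The slice vals[1:3] covers indices [1, 2] with values [15, 5]. Replacing that slice with [62, 67] (same length) produces [17, 62, 67, 17, 15, 14].

[17, 62, 67, 17, 15, 14]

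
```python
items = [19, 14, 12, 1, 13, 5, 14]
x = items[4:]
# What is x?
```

items has length 7. The slice items[4:] selects indices [4, 5, 6] (4->13, 5->5, 6->14), giving [13, 5, 14].

[13, 5, 14]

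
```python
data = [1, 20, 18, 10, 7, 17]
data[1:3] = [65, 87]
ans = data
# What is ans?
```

data starts as [1, 20, 18, 10, 7, 17] (length 6). The slice data[1:3] covers indices [1, 2] with values [20, 18]. Replacing that slice with [65, 87] (same length) produces [1, 65, 87, 10, 7, 17].

[1, 65, 87, 10, 7, 17]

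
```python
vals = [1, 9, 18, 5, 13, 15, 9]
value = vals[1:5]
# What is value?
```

vals has length 7. The slice vals[1:5] selects indices [1, 2, 3, 4] (1->9, 2->18, 3->5, 4->13), giving [9, 18, 5, 13].

[9, 18, 5, 13]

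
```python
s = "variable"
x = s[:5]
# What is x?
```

s has length 8. The slice s[:5] selects indices [0, 1, 2, 3, 4] (0->'v', 1->'a', 2->'r', 3->'i', 4->'a'), giving 'varia'.

'varia'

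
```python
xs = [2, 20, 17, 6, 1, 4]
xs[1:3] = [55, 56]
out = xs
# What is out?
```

xs starts as [2, 20, 17, 6, 1, 4] (length 6). The slice xs[1:3] covers indices [1, 2] with values [20, 17]. Replacing that slice with [55, 56] (same length) produces [2, 55, 56, 6, 1, 4].

[2, 55, 56, 6, 1, 4]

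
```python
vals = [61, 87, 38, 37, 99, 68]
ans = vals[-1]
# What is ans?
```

vals has length 6. Negative index -1 maps to positive index 6 + (-1) = 5. vals[5] = 68.

68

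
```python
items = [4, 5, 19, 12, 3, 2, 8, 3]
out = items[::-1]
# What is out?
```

items has length 8. The slice items[::-1] selects indices [7, 6, 5, 4, 3, 2, 1, 0] (7->3, 6->8, 5->2, 4->3, 3->12, 2->19, 1->5, 0->4), giving [3, 8, 2, 3, 12, 19, 5, 4].

[3, 8, 2, 3, 12, 19, 5, 4]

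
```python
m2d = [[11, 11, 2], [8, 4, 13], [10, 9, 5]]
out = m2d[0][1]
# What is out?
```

m2d[0] = [11, 11, 2]. Taking column 1 of that row yields 11.

11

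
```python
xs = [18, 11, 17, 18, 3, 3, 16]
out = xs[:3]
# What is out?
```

xs has length 7. The slice xs[:3] selects indices [0, 1, 2] (0->18, 1->11, 2->17), giving [18, 11, 17].

[18, 11, 17]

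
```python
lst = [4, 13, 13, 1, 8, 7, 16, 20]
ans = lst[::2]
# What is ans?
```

lst has length 8. The slice lst[::2] selects indices [0, 2, 4, 6] (0->4, 2->13, 4->8, 6->16), giving [4, 13, 8, 16].

[4, 13, 8, 16]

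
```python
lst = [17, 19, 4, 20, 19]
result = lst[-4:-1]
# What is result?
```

lst has length 5. The slice lst[-4:-1] selects indices [1, 2, 3] (1->19, 2->4, 3->20), giving [19, 4, 20].

[19, 4, 20]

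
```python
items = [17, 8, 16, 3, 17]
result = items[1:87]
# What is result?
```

items has length 5. The slice items[1:87] selects indices [1, 2, 3, 4] (1->8, 2->16, 3->3, 4->17), giving [8, 16, 3, 17].

[8, 16, 3, 17]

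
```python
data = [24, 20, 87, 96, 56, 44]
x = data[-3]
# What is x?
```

data has length 6. Negative index -3 maps to positive index 6 + (-3) = 3. data[3] = 96.

96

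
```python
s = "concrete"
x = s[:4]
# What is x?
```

s has length 8. The slice s[:4] selects indices [0, 1, 2, 3] (0->'c', 1->'o', 2->'n', 3->'c'), giving 'conc'.

'conc'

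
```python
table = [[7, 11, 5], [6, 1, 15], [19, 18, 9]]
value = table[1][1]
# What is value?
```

table[1] = [6, 1, 15]. Taking column 1 of that row yields 1.

1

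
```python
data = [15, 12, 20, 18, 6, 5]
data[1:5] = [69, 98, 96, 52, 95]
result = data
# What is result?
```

data starts as [15, 12, 20, 18, 6, 5] (length 6). The slice data[1:5] covers indices [1, 2, 3, 4] with values [12, 20, 18, 6]. Replacing that slice with [69, 98, 96, 52, 95] (different length) produces [15, 69, 98, 96, 52, 95, 5].

[15, 69, 98, 96, 52, 95, 5]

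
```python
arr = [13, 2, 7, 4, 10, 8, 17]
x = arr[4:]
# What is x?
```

arr has length 7. The slice arr[4:] selects indices [4, 5, 6] (4->10, 5->8, 6->17), giving [10, 8, 17].

[10, 8, 17]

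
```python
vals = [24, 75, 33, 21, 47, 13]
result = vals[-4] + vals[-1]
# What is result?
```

vals has length 6. Negative index -4 maps to positive index 6 + (-4) = 2. vals[2] = 33.
vals has length 6. Negative index -1 maps to positive index 6 + (-1) = 5. vals[5] = 13.
Sum: 33 + 13 = 46.

46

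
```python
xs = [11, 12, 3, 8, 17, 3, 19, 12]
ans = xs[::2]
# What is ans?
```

xs has length 8. The slice xs[::2] selects indices [0, 2, 4, 6] (0->11, 2->3, 4->17, 6->19), giving [11, 3, 17, 19].

[11, 3, 17, 19]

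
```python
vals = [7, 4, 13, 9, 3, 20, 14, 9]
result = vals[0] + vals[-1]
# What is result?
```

vals has length 8. vals[0] = 7.
vals has length 8. Negative index -1 maps to positive index 8 + (-1) = 7. vals[7] = 9.
Sum: 7 + 9 = 16.

16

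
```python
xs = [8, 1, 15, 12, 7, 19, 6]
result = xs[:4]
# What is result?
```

xs has length 7. The slice xs[:4] selects indices [0, 1, 2, 3] (0->8, 1->1, 2->15, 3->12), giving [8, 1, 15, 12].

[8, 1, 15, 12]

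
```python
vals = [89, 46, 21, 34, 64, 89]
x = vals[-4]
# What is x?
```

vals has length 6. Negative index -4 maps to positive index 6 + (-4) = 2. vals[2] = 21.

21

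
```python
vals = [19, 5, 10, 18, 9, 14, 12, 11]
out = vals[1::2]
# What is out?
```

vals has length 8. The slice vals[1::2] selects indices [1, 3, 5, 7] (1->5, 3->18, 5->14, 7->11), giving [5, 18, 14, 11].

[5, 18, 14, 11]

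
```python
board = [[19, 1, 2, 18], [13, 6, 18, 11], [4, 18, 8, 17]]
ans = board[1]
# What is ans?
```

board has 3 rows. Row 1 is [13, 6, 18, 11].

[13, 6, 18, 11]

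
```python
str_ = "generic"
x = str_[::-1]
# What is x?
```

str_ has length 7. The slice str_[::-1] selects indices [6, 5, 4, 3, 2, 1, 0] (6->'c', 5->'i', 4->'r', 3->'e', 2->'n', 1->'e', 0->'g'), giving 'cireneg'.

'cireneg'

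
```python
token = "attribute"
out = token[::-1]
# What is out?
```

token has length 9. The slice token[::-1] selects indices [8, 7, 6, 5, 4, 3, 2, 1, 0] (8->'e', 7->'t', 6->'u', 5->'b', 4->'i', 3->'r', 2->'t', 1->'t', 0->'a'), giving 'etubirtta'.

'etubirtta'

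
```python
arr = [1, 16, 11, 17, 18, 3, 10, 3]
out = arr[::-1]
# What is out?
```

arr has length 8. The slice arr[::-1] selects indices [7, 6, 5, 4, 3, 2, 1, 0] (7->3, 6->10, 5->3, 4->18, 3->17, 2->11, 1->16, 0->1), giving [3, 10, 3, 18, 17, 11, 16, 1].

[3, 10, 3, 18, 17, 11, 16, 1]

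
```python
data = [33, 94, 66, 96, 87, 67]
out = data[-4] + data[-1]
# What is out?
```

data has length 6. Negative index -4 maps to positive index 6 + (-4) = 2. data[2] = 66.
data has length 6. Negative index -1 maps to positive index 6 + (-1) = 5. data[5] = 67.
Sum: 66 + 67 = 133.

133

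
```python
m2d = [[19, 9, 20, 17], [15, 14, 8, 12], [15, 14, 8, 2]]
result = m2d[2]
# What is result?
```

m2d has 3 rows. Row 2 is [15, 14, 8, 2].

[15, 14, 8, 2]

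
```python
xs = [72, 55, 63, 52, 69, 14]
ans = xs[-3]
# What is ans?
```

xs has length 6. Negative index -3 maps to positive index 6 + (-3) = 3. xs[3] = 52.

52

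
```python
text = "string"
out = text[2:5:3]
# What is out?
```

text has length 6. The slice text[2:5:3] selects indices [2] (2->'r'), giving 'r'.

'r'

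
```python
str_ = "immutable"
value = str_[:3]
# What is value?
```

str_ has length 9. The slice str_[:3] selects indices [0, 1, 2] (0->'i', 1->'m', 2->'m'), giving 'imm'.

'imm'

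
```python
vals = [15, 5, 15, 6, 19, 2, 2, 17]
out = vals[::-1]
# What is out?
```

vals has length 8. The slice vals[::-1] selects indices [7, 6, 5, 4, 3, 2, 1, 0] (7->17, 6->2, 5->2, 4->19, 3->6, 2->15, 1->5, 0->15), giving [17, 2, 2, 19, 6, 15, 5, 15].

[17, 2, 2, 19, 6, 15, 5, 15]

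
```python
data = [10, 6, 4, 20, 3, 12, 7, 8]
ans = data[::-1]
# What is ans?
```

data has length 8. The slice data[::-1] selects indices [7, 6, 5, 4, 3, 2, 1, 0] (7->8, 6->7, 5->12, 4->3, 3->20, 2->4, 1->6, 0->10), giving [8, 7, 12, 3, 20, 4, 6, 10].

[8, 7, 12, 3, 20, 4, 6, 10]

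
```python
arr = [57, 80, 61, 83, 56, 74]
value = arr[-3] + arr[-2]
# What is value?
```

arr has length 6. Negative index -3 maps to positive index 6 + (-3) = 3. arr[3] = 83.
arr has length 6. Negative index -2 maps to positive index 6 + (-2) = 4. arr[4] = 56.
Sum: 83 + 56 = 139.

139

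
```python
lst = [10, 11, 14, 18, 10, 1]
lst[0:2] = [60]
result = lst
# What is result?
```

lst starts as [10, 11, 14, 18, 10, 1] (length 6). The slice lst[0:2] covers indices [0, 1] with values [10, 11]. Replacing that slice with [60] (different length) produces [60, 14, 18, 10, 1].

[60, 14, 18, 10, 1]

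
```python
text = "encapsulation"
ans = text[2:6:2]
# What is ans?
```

text has length 13. The slice text[2:6:2] selects indices [2, 4] (2->'c', 4->'p'), giving 'cp'.

'cp'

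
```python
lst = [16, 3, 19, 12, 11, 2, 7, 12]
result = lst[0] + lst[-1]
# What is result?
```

lst has length 8. lst[0] = 16.
lst has length 8. Negative index -1 maps to positive index 8 + (-1) = 7. lst[7] = 12.
Sum: 16 + 12 = 28.

28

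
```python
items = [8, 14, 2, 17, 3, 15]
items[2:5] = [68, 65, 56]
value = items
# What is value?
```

items starts as [8, 14, 2, 17, 3, 15] (length 6). The slice items[2:5] covers indices [2, 3, 4] with values [2, 17, 3]. Replacing that slice with [68, 65, 56] (same length) produces [8, 14, 68, 65, 56, 15].

[8, 14, 68, 65, 56, 15]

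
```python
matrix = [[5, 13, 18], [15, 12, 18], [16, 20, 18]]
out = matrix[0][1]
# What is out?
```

matrix[0] = [5, 13, 18]. Taking column 1 of that row yields 13.

13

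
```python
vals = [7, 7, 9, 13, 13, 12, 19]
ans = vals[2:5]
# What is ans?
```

vals has length 7. The slice vals[2:5] selects indices [2, 3, 4] (2->9, 3->13, 4->13), giving [9, 13, 13].

[9, 13, 13]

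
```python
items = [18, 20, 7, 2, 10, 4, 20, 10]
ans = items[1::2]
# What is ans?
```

items has length 8. The slice items[1::2] selects indices [1, 3, 5, 7] (1->20, 3->2, 5->4, 7->10), giving [20, 2, 4, 10].

[20, 2, 4, 10]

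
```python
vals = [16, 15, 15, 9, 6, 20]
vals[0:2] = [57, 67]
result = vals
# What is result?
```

vals starts as [16, 15, 15, 9, 6, 20] (length 6). The slice vals[0:2] covers indices [0, 1] with values [16, 15]. Replacing that slice with [57, 67] (same length) produces [57, 67, 15, 9, 6, 20].

[57, 67, 15, 9, 6, 20]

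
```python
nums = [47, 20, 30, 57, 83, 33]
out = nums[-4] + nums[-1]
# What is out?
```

nums has length 6. Negative index -4 maps to positive index 6 + (-4) = 2. nums[2] = 30.
nums has length 6. Negative index -1 maps to positive index 6 + (-1) = 5. nums[5] = 33.
Sum: 30 + 33 = 63.

63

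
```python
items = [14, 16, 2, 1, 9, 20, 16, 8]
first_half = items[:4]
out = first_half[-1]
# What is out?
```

items has length 8. The slice items[:4] selects indices [0, 1, 2, 3] (0->14, 1->16, 2->2, 3->1), giving [14, 16, 2, 1]. So first_half = [14, 16, 2, 1]. Then first_half[-1] = 1.

1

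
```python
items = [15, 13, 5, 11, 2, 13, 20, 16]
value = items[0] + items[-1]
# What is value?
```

items has length 8. items[0] = 15.
items has length 8. Negative index -1 maps to positive index 8 + (-1) = 7. items[7] = 16.
Sum: 15 + 16 = 31.

31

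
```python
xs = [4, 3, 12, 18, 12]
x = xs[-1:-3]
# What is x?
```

xs has length 5. The slice xs[-1:-3] resolves to an empty index range, so the result is [].

[]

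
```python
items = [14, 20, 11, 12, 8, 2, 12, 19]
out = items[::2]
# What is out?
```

items has length 8. The slice items[::2] selects indices [0, 2, 4, 6] (0->14, 2->11, 4->8, 6->12), giving [14, 11, 8, 12].

[14, 11, 8, 12]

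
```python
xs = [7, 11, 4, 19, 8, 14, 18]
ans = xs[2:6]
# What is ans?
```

xs has length 7. The slice xs[2:6] selects indices [2, 3, 4, 5] (2->4, 3->19, 4->8, 5->14), giving [4, 19, 8, 14].

[4, 19, 8, 14]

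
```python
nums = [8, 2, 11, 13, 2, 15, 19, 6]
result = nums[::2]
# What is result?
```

nums has length 8. The slice nums[::2] selects indices [0, 2, 4, 6] (0->8, 2->11, 4->2, 6->19), giving [8, 11, 2, 19].

[8, 11, 2, 19]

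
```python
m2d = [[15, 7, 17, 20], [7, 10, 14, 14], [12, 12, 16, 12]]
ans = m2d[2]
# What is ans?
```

m2d has 3 rows. Row 2 is [12, 12, 16, 12].

[12, 12, 16, 12]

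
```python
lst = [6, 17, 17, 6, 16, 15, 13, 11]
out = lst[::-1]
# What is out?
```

lst has length 8. The slice lst[::-1] selects indices [7, 6, 5, 4, 3, 2, 1, 0] (7->11, 6->13, 5->15, 4->16, 3->6, 2->17, 1->17, 0->6), giving [11, 13, 15, 16, 6, 17, 17, 6].

[11, 13, 15, 16, 6, 17, 17, 6]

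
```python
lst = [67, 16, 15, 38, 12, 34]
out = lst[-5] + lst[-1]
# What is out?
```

lst has length 6. Negative index -5 maps to positive index 6 + (-5) = 1. lst[1] = 16.
lst has length 6. Negative index -1 maps to positive index 6 + (-1) = 5. lst[5] = 34.
Sum: 16 + 34 = 50.

50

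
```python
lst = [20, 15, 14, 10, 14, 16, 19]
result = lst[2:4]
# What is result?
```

lst has length 7. The slice lst[2:4] selects indices [2, 3] (2->14, 3->10), giving [14, 10].

[14, 10]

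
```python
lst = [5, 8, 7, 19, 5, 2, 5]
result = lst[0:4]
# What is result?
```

lst has length 7. The slice lst[0:4] selects indices [0, 1, 2, 3] (0->5, 1->8, 2->7, 3->19), giving [5, 8, 7, 19].

[5, 8, 7, 19]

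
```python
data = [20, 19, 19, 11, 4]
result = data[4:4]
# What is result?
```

data has length 5. The slice data[4:4] resolves to an empty index range, so the result is [].

[]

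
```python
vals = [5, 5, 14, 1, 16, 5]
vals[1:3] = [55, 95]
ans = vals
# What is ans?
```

vals starts as [5, 5, 14, 1, 16, 5] (length 6). The slice vals[1:3] covers indices [1, 2] with values [5, 14]. Replacing that slice with [55, 95] (same length) produces [5, 55, 95, 1, 16, 5].

[5, 55, 95, 1, 16, 5]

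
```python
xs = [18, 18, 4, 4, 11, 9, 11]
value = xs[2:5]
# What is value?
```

xs has length 7. The slice xs[2:5] selects indices [2, 3, 4] (2->4, 3->4, 4->11), giving [4, 4, 11].

[4, 4, 11]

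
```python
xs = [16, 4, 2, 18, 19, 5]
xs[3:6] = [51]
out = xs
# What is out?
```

xs starts as [16, 4, 2, 18, 19, 5] (length 6). The slice xs[3:6] covers indices [3, 4, 5] with values [18, 19, 5]. Replacing that slice with [51] (different length) produces [16, 4, 2, 51].

[16, 4, 2, 51]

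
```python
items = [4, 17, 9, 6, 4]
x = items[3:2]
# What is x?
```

items has length 5. The slice items[3:2] resolves to an empty index range, so the result is [].

[]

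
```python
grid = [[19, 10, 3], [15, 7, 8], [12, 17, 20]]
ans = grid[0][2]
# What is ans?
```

grid[0] = [19, 10, 3]. Taking column 2 of that row yields 3.

3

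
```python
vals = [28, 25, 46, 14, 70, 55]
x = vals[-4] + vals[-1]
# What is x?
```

vals has length 6. Negative index -4 maps to positive index 6 + (-4) = 2. vals[2] = 46.
vals has length 6. Negative index -1 maps to positive index 6 + (-1) = 5. vals[5] = 55.
Sum: 46 + 55 = 101.

101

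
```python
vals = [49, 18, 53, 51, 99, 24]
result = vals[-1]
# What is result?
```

vals has length 6. Negative index -1 maps to positive index 6 + (-1) = 5. vals[5] = 24.

24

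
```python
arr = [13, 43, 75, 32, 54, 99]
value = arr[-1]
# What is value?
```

arr has length 6. Negative index -1 maps to positive index 6 + (-1) = 5. arr[5] = 99.

99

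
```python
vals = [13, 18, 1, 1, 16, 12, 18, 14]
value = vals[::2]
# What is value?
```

vals has length 8. The slice vals[::2] selects indices [0, 2, 4, 6] (0->13, 2->1, 4->16, 6->18), giving [13, 1, 16, 18].

[13, 1, 16, 18]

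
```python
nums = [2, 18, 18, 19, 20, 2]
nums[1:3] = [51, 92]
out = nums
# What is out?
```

nums starts as [2, 18, 18, 19, 20, 2] (length 6). The slice nums[1:3] covers indices [1, 2] with values [18, 18]. Replacing that slice with [51, 92] (same length) produces [2, 51, 92, 19, 20, 2].

[2, 51, 92, 19, 20, 2]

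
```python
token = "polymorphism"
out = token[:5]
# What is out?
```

token has length 12. The slice token[:5] selects indices [0, 1, 2, 3, 4] (0->'p', 1->'o', 2->'l', 3->'y', 4->'m'), giving 'polym'.

'polym'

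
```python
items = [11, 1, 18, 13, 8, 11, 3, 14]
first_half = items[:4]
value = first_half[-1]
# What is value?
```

items has length 8. The slice items[:4] selects indices [0, 1, 2, 3] (0->11, 1->1, 2->18, 3->13), giving [11, 1, 18, 13]. So first_half = [11, 1, 18, 13]. Then first_half[-1] = 13.

13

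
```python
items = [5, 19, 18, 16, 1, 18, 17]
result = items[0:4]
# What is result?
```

items has length 7. The slice items[0:4] selects indices [0, 1, 2, 3] (0->5, 1->19, 2->18, 3->16), giving [5, 19, 18, 16].

[5, 19, 18, 16]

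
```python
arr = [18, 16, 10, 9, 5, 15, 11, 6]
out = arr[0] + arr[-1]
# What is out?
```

arr has length 8. arr[0] = 18.
arr has length 8. Negative index -1 maps to positive index 8 + (-1) = 7. arr[7] = 6.
Sum: 18 + 6 = 24.

24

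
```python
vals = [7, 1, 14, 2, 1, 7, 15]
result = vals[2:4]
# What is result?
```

vals has length 7. The slice vals[2:4] selects indices [2, 3] (2->14, 3->2), giving [14, 2].

[14, 2]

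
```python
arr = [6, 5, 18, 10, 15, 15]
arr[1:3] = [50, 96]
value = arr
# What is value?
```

arr starts as [6, 5, 18, 10, 15, 15] (length 6). The slice arr[1:3] covers indices [1, 2] with values [5, 18]. Replacing that slice with [50, 96] (same length) produces [6, 50, 96, 10, 15, 15].

[6, 50, 96, 10, 15, 15]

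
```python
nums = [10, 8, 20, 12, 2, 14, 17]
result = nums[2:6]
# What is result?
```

nums has length 7. The slice nums[2:6] selects indices [2, 3, 4, 5] (2->20, 3->12, 4->2, 5->14), giving [20, 12, 2, 14].

[20, 12, 2, 14]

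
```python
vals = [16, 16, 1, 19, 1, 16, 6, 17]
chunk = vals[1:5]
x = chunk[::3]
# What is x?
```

vals has length 8. The slice vals[1:5] selects indices [1, 2, 3, 4] (1->16, 2->1, 3->19, 4->1), giving [16, 1, 19, 1]. So chunk = [16, 1, 19, 1]. chunk has length 4. The slice chunk[::3] selects indices [0, 3] (0->16, 3->1), giving [16, 1].

[16, 1]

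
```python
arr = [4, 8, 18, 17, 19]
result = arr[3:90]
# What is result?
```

arr has length 5. The slice arr[3:90] selects indices [3, 4] (3->17, 4->19), giving [17, 19].

[17, 19]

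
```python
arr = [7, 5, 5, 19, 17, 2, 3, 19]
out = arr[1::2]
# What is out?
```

arr has length 8. The slice arr[1::2] selects indices [1, 3, 5, 7] (1->5, 3->19, 5->2, 7->19), giving [5, 19, 2, 19].

[5, 19, 2, 19]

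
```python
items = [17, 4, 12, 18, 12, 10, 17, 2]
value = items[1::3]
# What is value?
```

items has length 8. The slice items[1::3] selects indices [1, 4, 7] (1->4, 4->12, 7->2), giving [4, 12, 2].

[4, 12, 2]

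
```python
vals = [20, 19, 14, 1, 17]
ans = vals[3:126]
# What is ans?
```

vals has length 5. The slice vals[3:126] selects indices [3, 4] (3->1, 4->17), giving [1, 17].

[1, 17]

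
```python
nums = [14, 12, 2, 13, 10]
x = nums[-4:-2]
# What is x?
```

nums has length 5. The slice nums[-4:-2] selects indices [1, 2] (1->12, 2->2), giving [12, 2].

[12, 2]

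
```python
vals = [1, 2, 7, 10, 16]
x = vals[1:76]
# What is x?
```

vals has length 5. The slice vals[1:76] selects indices [1, 2, 3, 4] (1->2, 2->7, 3->10, 4->16), giving [2, 7, 10, 16].

[2, 7, 10, 16]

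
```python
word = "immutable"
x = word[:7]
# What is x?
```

word has length 9. The slice word[:7] selects indices [0, 1, 2, 3, 4, 5, 6] (0->'i', 1->'m', 2->'m', 3->'u', 4->'t', 5->'a', 6->'b'), giving 'immutab'.

'immutab'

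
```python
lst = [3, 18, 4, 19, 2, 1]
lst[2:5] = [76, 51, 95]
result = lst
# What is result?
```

lst starts as [3, 18, 4, 19, 2, 1] (length 6). The slice lst[2:5] covers indices [2, 3, 4] with values [4, 19, 2]. Replacing that slice with [76, 51, 95] (same length) produces [3, 18, 76, 51, 95, 1].

[3, 18, 76, 51, 95, 1]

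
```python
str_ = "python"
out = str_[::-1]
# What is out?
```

str_ has length 6. The slice str_[::-1] selects indices [5, 4, 3, 2, 1, 0] (5->'n', 4->'o', 3->'h', 2->'t', 1->'y', 0->'p'), giving 'nohtyp'.

'nohtyp'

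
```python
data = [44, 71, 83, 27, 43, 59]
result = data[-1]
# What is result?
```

data has length 6. Negative index -1 maps to positive index 6 + (-1) = 5. data[5] = 59.

59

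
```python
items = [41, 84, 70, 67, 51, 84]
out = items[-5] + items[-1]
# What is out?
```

items has length 6. Negative index -5 maps to positive index 6 + (-5) = 1. items[1] = 84.
items has length 6. Negative index -1 maps to positive index 6 + (-1) = 5. items[5] = 84.
Sum: 84 + 84 = 168.

168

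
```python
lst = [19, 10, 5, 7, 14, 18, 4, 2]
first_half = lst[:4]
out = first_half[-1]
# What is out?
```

lst has length 8. The slice lst[:4] selects indices [0, 1, 2, 3] (0->19, 1->10, 2->5, 3->7), giving [19, 10, 5, 7]. So first_half = [19, 10, 5, 7]. Then first_half[-1] = 7.

7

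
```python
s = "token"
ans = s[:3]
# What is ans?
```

s has length 5. The slice s[:3] selects indices [0, 1, 2] (0->'t', 1->'o', 2->'k'), giving 'tok'.

'tok'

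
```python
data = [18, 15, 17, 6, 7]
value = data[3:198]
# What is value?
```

data has length 5. The slice data[3:198] selects indices [3, 4] (3->6, 4->7), giving [6, 7].

[6, 7]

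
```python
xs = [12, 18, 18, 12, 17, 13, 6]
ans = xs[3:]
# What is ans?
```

xs has length 7. The slice xs[3:] selects indices [3, 4, 5, 6] (3->12, 4->17, 5->13, 6->6), giving [12, 17, 13, 6].

[12, 17, 13, 6]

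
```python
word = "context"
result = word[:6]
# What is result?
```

word has length 7. The slice word[:6] selects indices [0, 1, 2, 3, 4, 5] (0->'c', 1->'o', 2->'n', 3->'t', 4->'e', 5->'x'), giving 'contex'.

'contex'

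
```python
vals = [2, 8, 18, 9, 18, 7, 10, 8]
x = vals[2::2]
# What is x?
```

vals has length 8. The slice vals[2::2] selects indices [2, 4, 6] (2->18, 4->18, 6->10), giving [18, 18, 10].

[18, 18, 10]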